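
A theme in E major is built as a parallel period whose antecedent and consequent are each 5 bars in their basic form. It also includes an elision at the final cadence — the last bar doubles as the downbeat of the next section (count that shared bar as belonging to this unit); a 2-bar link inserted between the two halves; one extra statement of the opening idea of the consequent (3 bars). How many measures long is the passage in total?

15 measures

Basic parallel period: 5 + 5 = 10 bars.
10 (basic form) + 2 (link) + 3 (extra statement) = 15.
The elision shares a bar with the next section but does not change this unit's count.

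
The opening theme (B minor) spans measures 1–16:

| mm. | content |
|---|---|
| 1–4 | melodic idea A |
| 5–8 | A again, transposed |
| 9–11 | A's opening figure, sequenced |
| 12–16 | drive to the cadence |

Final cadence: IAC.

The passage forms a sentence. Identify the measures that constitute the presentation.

The presentation of a sentence is the basic idea (mm. 1-4) plus its repetition (mm. 5–8); the presentation is therefore mm. 1-8.

measures 1–8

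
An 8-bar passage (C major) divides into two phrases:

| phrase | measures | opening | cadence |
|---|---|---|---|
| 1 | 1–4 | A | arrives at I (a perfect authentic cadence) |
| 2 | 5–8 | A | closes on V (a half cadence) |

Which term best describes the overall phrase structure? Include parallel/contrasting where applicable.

phrase group

The second phrase closes with a half cadence, which is not stronger than the first phrase's perfect authentic cadence; without a weak→strong cadential pair there is no antecedent–consequent relationship, so this is a phrase group rather than a period.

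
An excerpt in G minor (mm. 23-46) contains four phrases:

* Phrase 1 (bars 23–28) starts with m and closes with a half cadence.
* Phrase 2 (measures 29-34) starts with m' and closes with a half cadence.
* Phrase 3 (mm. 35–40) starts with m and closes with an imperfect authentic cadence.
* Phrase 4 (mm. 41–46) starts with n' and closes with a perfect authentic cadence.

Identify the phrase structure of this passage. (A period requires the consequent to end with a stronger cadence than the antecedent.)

Four phrases in two halves: the first half (measures 23–34) ends with a half cadence, the second (bars 35–46) with a perfect authentic cadence — a large antecedent–consequent pair, i.e. a double period.
Phrase 3 begins with the same material as phrase 1, making it parallel.

parallel double period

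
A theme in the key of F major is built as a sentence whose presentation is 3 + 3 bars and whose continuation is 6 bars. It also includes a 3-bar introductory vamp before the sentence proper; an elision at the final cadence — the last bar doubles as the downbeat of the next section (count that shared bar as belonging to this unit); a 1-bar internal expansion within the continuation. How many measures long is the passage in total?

Basic sentence: 3 + 3 + 6 = 12 bars.
12 (basic form) + 3 (introduction) + 1 (internal expansion) = 16.
The elision shares a bar with the next section but does not change this unit's count.

16 measures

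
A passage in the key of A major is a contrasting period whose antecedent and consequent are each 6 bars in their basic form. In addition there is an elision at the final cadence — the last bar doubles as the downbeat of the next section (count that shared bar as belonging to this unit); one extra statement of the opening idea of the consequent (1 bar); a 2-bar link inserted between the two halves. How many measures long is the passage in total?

15 measures

Basic contrasting period: 6 + 6 = 12 bars.
12 (basic form) + 1 (extra statement) + 2 (link) = 15.
The elision shares a bar with the next section but does not change this unit's count.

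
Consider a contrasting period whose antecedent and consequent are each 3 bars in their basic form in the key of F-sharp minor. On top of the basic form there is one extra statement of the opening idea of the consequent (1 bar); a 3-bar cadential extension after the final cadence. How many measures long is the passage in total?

10 measures

Basic contrasting period: 3 + 3 = 6 bars.
6 (basic form) + 1 (extra statement) + 3 (cadential extension) = 10.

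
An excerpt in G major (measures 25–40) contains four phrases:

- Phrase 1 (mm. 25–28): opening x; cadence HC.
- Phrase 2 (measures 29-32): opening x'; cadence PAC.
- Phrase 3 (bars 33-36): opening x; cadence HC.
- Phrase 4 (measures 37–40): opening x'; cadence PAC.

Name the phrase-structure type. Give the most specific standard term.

repeated period

The cadence pattern HC–PAC–HC–PAC is weak–strong twice, and phrases 3–4 restate phrases 1–2: a period heard twice, not a double period (which would end weakly at phrase 2).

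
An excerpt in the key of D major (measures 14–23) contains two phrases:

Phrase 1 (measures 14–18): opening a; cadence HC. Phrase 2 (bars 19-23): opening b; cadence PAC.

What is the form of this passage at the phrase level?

Phrase 1 ends with a half cadence (weaker) and phrase 2 with a perfect authentic cadence (stronger): antecedent + consequent = a period.
The two phrases open with different material (a / b), so the period is contrasting.

contrasting period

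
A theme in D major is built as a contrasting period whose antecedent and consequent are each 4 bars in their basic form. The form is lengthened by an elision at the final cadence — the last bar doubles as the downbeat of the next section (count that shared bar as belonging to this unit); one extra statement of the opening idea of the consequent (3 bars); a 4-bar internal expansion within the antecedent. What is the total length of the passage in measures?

Basic contrasting period: 4 + 4 = 8 bars.
8 (basic form) + 3 (extra statement) + 4 (internal expansion) = 15.
The elision shares a bar with the next section but does not change this unit's count.

15 measures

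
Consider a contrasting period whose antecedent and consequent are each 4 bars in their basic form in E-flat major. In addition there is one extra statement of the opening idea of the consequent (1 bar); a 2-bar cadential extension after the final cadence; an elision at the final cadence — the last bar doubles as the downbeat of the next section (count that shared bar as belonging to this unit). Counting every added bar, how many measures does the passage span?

11 measures

Basic contrasting period: 4 + 4 = 8 bars.
8 (basic form) + 1 (extra statement) + 2 (cadential extension) = 11.
The elision shares a bar with the next section but does not change this unit's count.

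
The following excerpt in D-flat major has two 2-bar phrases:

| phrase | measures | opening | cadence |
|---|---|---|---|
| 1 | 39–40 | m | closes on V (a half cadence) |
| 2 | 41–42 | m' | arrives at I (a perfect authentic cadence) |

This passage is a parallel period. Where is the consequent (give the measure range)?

measures 41–42

The antecedent is the phrase ending with the weaker cadence (half cadence, phrase 1) and the consequent the one ending more conclusively (perfect authentic cadence, phrase 2); the consequent is bars 41-42.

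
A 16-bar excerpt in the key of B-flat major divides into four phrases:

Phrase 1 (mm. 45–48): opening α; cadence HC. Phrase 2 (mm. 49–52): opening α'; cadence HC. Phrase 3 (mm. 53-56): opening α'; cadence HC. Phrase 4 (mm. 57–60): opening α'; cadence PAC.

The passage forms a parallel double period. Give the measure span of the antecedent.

measures 45–52

In a double period the first pair of phrases (ending half cadence) is the large antecedent and the second pair (ending perfect authentic cadence) is the large consequent; the antecedent is measures 45–52.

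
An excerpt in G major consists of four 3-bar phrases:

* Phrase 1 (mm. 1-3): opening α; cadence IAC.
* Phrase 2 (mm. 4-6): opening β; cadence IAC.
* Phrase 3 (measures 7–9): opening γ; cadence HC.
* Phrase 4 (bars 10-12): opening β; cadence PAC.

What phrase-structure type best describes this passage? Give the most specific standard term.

contrasting double period

Four phrases in two halves: the first half (bars 1–6) ends with an imperfect authentic cadence, the second (bars 7–12) with a perfect authentic cadence — a large antecedent–consequent pair, i.e. a double period.
Phrase 3 begins with different material from phrase 1, making it contrasting.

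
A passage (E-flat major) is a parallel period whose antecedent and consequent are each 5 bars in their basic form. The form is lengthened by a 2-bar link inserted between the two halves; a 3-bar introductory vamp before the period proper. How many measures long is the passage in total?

Basic parallel period: 5 + 5 = 10 bars.
10 (basic form) + 2 (link) + 3 (introduction) = 15.

15 measures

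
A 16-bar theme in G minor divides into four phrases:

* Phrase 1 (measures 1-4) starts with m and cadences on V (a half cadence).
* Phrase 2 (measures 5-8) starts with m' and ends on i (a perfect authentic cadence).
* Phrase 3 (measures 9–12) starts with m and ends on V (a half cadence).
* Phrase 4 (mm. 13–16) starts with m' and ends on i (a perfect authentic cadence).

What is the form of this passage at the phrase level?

The cadence pattern HC–PAC–HC–PAC is weak–strong twice, and phrases 3–4 restate phrases 1–2: a period heard twice, not a double period (which would end weakly at phrase 2).

repeated period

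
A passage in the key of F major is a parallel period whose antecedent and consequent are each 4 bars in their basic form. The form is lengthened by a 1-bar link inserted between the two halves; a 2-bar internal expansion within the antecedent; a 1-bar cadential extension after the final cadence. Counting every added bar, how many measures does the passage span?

Basic parallel period: 4 + 4 = 8 bars.
8 (basic form) + 1 (link) + 2 (internal expansion) + 1 (cadential extension) = 12.

12 measures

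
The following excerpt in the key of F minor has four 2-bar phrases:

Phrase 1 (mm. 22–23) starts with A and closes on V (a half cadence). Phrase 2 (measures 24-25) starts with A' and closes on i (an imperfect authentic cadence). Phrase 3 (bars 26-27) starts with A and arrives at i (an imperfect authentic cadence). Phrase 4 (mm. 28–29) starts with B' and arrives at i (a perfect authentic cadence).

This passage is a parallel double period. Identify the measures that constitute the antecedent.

In a double period the four phrases pair into a large antecedent (phrases 1–2, ending imperfect authentic cadence) and a large consequent (phrases 3–4, ending perfect authentic cadence). The antecedent spans mm. 22-25.

measures 22–25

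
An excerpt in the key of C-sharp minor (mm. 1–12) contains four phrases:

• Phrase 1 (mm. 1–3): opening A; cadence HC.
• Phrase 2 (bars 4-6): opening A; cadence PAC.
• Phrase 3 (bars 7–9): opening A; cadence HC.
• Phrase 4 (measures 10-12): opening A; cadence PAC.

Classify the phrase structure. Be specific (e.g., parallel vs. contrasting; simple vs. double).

The cadence pattern HC–PAC–HC–PAC is weak–strong twice, and phrases 3–4 restate phrases 1–2: a period heard twice, not a double period (which would end weakly at phrase 2).

repeated period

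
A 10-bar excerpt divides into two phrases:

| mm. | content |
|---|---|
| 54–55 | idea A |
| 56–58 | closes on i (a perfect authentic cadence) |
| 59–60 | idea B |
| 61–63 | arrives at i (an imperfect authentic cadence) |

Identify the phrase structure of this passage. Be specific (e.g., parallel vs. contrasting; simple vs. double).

phrase group

The second phrase closes with an imperfect authentic cadence, which is not stronger than the first phrase's perfect authentic cadence; without a weak→strong cadential pair there is no antecedent–consequent relationship, so this is a phrase group rather than a period.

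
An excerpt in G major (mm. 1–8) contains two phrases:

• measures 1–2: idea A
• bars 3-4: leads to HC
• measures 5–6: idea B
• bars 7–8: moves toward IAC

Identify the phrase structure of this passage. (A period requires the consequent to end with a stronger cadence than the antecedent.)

contrasting period

Phrase 1 ends with a half cadence (weaker) and phrase 2 with an imperfect authentic cadence (stronger): antecedent + consequent = a period.
The two phrases open with different material (A / B), so the period is contrasting.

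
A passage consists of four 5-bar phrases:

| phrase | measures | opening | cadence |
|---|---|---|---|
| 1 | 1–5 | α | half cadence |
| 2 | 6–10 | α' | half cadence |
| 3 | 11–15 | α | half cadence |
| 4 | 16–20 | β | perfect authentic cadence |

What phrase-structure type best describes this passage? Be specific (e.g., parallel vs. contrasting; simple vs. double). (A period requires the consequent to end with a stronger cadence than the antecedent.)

parallel double period

Four phrases in two halves: the first half (mm. 1-10) ends with a half cadence, the second (measures 11-20) with a perfect authentic cadence — a large antecedent–consequent pair, i.e. a double period.
Phrase 3 begins with the same material as phrase 1, making it parallel.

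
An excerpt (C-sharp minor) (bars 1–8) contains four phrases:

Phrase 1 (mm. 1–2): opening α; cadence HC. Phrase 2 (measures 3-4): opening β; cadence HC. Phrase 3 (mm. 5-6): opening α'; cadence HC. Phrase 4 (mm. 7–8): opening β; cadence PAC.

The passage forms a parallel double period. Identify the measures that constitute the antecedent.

In a double period the four phrases pair into a large antecedent (phrases 1–2, ending half cadence) and a large consequent (phrases 3–4, ending perfect authentic cadence). The antecedent spans mm. 1–4.

measures 1–4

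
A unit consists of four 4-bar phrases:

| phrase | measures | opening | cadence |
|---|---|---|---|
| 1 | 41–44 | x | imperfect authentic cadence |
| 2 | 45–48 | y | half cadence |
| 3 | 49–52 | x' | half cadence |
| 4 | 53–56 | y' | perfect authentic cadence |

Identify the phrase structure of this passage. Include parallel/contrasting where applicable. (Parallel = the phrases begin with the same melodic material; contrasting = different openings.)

Four phrases in two halves: the first half (mm. 41-48) ends with a half cadence, the second (bars 49–56) with a perfect authentic cadence — a large antecedent–consequent pair, i.e. a double period.
Phrase 3 begins with the same material as phrase 1, making it parallel.

parallel double period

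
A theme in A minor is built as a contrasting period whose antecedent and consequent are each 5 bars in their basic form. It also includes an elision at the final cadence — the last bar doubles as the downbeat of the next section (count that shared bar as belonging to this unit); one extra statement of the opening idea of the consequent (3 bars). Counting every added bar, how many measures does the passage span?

Basic contrasting period: 5 + 5 = 10 bars.
10 (basic form) + 3 (extra statement) = 13.
The elision shares a bar with the next section but does not change this unit's count.

13 measures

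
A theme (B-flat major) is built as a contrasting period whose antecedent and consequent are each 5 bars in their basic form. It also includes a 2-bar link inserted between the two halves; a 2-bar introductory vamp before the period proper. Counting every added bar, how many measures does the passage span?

Basic contrasting period: 5 + 5 = 10 bars.
10 (basic form) + 2 (link) + 2 (introduction) = 14.

14 measures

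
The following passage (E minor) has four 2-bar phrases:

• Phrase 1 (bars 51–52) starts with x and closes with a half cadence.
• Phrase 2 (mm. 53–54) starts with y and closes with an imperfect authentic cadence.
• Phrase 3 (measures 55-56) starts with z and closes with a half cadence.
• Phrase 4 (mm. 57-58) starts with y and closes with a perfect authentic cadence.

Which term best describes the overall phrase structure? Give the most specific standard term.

Four phrases in two halves: the first half (measures 51-54) ends with an imperfect authentic cadence, the second (mm. 55–58) with a perfect authentic cadence — a large antecedent–consequent pair, i.e. a double period.
Phrase 3 begins with different material from phrase 1, making it contrasting.

contrasting double period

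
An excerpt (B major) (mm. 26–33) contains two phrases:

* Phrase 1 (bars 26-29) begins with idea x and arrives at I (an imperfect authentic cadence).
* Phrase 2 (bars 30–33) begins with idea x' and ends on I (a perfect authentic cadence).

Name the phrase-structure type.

parallel period

Phrase 1 ends with an imperfect authentic cadence (weaker) and phrase 2 with a perfect authentic cadence (stronger): antecedent + consequent = a period.
The two phrases open with the same material (x / x'), so the period is parallel.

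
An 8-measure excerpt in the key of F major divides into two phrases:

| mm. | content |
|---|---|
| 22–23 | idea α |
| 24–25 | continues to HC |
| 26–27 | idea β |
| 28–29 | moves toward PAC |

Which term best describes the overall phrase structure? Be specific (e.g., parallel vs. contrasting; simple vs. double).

Phrase 1 ends with a half cadence (weaker) and phrase 2 with a perfect authentic cadence (stronger): antecedent + consequent = a period.
The two phrases open with different material (α / β), so the period is contrasting.

contrasting period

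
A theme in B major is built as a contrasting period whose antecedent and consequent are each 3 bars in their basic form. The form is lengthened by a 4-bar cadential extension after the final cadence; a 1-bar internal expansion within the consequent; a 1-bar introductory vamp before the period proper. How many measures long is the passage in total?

12 measures

Basic contrasting period: 3 + 3 = 6 bars.
6 (basic form) + 4 (cadential extension) + 1 (internal expansion) + 1 (introduction) = 12.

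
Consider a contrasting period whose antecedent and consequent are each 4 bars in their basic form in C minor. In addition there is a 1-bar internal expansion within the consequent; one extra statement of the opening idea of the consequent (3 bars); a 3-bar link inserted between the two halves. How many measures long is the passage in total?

15 measures

Basic contrasting period: 4 + 4 = 8 bars.
8 (basic form) + 1 (internal expansion) + 3 (extra statement) + 3 (link) = 15.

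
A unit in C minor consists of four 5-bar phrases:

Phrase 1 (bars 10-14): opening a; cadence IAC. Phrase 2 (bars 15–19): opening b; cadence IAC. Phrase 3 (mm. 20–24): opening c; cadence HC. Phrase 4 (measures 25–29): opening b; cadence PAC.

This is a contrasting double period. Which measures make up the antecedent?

measures 10–19

In a double period the first pair of phrases (ending imperfect authentic cadence) is the large antecedent and the second pair (ending perfect authentic cadence) is the large consequent; the antecedent is measures 10–19.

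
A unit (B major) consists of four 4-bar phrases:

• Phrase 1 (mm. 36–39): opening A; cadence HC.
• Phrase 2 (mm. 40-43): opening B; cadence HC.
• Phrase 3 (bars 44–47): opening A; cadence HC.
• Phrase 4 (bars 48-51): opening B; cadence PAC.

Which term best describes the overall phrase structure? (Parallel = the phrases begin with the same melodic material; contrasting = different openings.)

parallel double period

Four phrases in two halves: the first half (mm. 36-43) ends with a half cadence, the second (bars 44-51) with a perfect authentic cadence — a large antecedent–consequent pair, i.e. a double period.
Phrase 3 begins with the same material as phrase 1, making it parallel.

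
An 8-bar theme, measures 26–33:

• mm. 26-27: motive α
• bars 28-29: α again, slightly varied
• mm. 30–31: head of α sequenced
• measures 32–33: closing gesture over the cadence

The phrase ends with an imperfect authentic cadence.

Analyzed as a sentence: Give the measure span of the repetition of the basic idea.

The presentation of a sentence is the basic idea (measures 26–27) plus its repetition (mm. 28-29); the repetition of the basic idea is therefore mm. 28-29.

measures 28–29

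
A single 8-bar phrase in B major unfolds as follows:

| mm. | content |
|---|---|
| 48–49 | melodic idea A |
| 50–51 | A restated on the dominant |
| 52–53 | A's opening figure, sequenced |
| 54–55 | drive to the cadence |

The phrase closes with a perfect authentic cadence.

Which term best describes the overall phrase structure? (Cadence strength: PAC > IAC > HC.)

Basic idea (mm. 48–49) + its repetition (mm. 50–51) form the presentation; fragmentation and cadence (mm. 52–55) form the continuation — the 8-bar whole is a sentence.

sentence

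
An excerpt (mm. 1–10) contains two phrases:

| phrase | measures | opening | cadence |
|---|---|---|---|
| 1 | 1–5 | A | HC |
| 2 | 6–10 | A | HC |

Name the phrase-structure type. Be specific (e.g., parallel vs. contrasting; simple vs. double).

Both phrases have the same opening (A) and the same cadence (half cadence): the second is a restatement, not a consequent, so this is a repeated phrase rather than a period.

repeated phrase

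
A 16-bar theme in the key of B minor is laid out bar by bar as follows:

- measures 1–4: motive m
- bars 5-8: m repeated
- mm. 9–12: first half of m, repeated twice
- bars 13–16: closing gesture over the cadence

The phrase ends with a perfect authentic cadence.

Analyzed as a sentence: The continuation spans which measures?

measures 9–16

After the presentation (measures 1–8), the continuation covers the fragmentation through the cadence: measures 9–16.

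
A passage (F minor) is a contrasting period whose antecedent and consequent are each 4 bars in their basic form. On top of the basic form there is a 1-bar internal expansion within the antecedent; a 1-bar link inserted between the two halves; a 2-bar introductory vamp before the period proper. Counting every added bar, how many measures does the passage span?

Basic contrasting period: 4 + 4 = 8 bars.
8 (basic form) + 1 (internal expansion) + 1 (link) + 2 (introduction) = 12.

12 measures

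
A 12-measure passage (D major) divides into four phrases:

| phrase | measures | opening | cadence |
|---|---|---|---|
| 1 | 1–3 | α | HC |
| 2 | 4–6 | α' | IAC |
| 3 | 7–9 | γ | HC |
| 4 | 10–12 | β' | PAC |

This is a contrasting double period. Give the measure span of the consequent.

measures 7–12

In a double period the first pair of phrases (ending imperfect authentic cadence) is the large antecedent and the second pair (ending perfect authentic cadence) is the large consequent; the consequent is measures 7–12.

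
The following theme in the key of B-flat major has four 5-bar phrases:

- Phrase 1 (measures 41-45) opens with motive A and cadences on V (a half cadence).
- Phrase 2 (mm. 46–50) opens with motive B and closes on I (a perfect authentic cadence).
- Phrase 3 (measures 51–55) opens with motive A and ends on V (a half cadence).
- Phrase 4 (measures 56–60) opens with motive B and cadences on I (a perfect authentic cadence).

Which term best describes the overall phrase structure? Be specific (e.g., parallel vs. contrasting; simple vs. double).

repeated period

The cadence pattern HC–PAC–HC–PAC is weak–strong twice, and phrases 3–4 restate phrases 1–2: a period heard twice, not a double period (which would end weakly at phrase 2).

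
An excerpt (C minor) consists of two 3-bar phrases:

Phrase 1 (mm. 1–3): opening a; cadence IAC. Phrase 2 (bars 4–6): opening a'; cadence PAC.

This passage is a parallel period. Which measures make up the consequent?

measures 4–6

The antecedent is the phrase ending with the weaker cadence (imperfect authentic cadence, phrase 1) and the consequent the one ending more conclusively (perfect authentic cadence, phrase 2); the consequent is mm. 4–6.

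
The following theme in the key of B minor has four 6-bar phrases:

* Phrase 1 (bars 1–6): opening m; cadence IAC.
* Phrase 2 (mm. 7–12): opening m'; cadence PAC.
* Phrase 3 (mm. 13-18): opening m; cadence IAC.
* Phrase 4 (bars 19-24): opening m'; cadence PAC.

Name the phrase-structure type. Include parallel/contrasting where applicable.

The cadence pattern IAC–PAC–IAC–PAC is weak–strong twice, and phrases 3–4 restate phrases 1–2: a period heard twice, not a double period (which would end weakly at phrase 2).

repeated period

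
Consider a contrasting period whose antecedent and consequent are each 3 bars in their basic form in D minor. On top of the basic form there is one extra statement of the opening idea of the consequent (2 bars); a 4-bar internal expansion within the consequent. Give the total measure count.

Basic contrasting period: 3 + 3 = 6 bars.
6 (basic form) + 2 (extra statement) + 4 (internal expansion) = 12.

12 measures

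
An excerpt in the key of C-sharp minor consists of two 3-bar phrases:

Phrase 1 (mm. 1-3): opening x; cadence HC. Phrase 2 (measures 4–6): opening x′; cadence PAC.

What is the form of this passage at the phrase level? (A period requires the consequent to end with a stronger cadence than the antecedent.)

Phrase 1 ends with a half cadence (weaker) and phrase 2 with a perfect authentic cadence (stronger): antecedent + consequent = a period.
The two phrases open with the same material (x / x′), so the period is parallel.

parallel period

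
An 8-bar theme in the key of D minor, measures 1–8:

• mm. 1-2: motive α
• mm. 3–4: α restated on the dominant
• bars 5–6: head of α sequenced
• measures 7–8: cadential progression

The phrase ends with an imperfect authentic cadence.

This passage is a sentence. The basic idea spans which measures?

The presentation of a sentence is the basic idea (mm. 1–2) plus its repetition (measures 3–4); the basic idea is therefore mm. 1–2.

measures 1–2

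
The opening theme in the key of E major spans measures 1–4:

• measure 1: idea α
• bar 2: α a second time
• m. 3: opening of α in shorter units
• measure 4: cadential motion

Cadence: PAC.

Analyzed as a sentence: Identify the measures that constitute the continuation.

After the presentation (mm. 1–2), the continuation covers the fragmentation through the cadence: mm. 3-4.

measures 3–4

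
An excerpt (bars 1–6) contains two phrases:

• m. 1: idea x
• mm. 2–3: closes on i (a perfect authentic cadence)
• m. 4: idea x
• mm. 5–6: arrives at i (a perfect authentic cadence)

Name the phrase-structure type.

repeated phrase

Both phrases have the same opening (x) and the same cadence (perfect authentic cadence): the second is a restatement, not a consequent, so this is a repeated phrase rather than a period.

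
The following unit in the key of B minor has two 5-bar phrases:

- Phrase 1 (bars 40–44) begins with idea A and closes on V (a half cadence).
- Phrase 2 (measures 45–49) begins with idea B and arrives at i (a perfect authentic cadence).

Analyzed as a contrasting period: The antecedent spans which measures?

measures 40–44

The antecedent is the phrase ending with the weaker cadence (half cadence, phrase 1) and the consequent the one ending more conclusively (perfect authentic cadence, phrase 2); the antecedent is mm. 40–44.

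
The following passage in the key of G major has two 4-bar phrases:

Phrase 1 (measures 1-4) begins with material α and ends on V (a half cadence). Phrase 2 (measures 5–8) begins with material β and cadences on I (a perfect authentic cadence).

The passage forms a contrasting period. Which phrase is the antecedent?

The phrase ending with the weaker cadence (half cadence) is the antecedent; the one ending more conclusively (perfect authentic cadence) is the consequent. The antecedent is phrase 1.

phrase 1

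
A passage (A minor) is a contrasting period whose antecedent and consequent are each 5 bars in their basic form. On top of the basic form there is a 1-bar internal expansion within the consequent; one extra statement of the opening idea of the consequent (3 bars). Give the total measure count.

Basic contrasting period: 5 + 5 = 10 bars.
10 (basic form) + 1 (internal expansion) + 3 (extra statement) = 14.

14 measures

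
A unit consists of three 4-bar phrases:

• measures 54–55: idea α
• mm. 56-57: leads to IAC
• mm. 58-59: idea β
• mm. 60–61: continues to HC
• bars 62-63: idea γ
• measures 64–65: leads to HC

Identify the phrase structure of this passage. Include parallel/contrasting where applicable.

The final phrase closes with a half cadence, which is not stronger than the preceding half cadence; the 3 phrases lack an overall antecedent–consequent design and so form a phrase group.

phrase group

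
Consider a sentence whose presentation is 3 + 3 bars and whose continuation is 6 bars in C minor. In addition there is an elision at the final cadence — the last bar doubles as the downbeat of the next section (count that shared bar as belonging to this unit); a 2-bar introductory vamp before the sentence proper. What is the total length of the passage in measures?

Basic sentence: 3 + 3 + 6 = 12 bars.
12 (basic form) + 2 (introduction) = 14.
The elision shares a bar with the next section but does not change this unit's count.

14 measures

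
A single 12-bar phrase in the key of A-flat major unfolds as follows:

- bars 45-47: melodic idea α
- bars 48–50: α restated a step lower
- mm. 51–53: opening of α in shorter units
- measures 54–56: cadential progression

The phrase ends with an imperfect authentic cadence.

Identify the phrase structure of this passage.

Basic idea (mm. 45-47) + its repetition (measures 48–50) form the presentation; fragmentation and cadence (mm. 51–56) form the continuation — the 12-bar whole is a sentence.

sentence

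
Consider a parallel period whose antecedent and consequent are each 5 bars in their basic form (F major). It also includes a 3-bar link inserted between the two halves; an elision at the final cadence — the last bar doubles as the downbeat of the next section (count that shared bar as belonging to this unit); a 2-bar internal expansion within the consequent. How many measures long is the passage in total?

Basic parallel period: 5 + 5 = 10 bars.
10 (basic form) + 3 (link) + 2 (internal expansion) = 15.
The elision shares a bar with the next section but does not change this unit's count.

15 measures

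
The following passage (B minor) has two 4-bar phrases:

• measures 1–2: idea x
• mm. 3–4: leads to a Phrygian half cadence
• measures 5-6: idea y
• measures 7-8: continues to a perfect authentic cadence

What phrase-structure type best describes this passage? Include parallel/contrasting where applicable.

Phrase 1 ends with a Phrygian half cadence (weaker) and phrase 2 with a perfect authentic cadence (stronger): antecedent + consequent = a period.
The two phrases open with different material (x / y), so the period is contrasting.

contrasting period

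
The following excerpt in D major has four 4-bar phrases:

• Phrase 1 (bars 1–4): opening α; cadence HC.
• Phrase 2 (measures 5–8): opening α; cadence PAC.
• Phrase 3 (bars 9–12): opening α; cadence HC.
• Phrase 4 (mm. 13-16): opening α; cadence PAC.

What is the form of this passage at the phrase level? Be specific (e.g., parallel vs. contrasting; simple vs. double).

repeated period

The cadence pattern HC–PAC–HC–PAC is weak–strong twice, and phrases 3–4 restate phrases 1–2: a period heard twice, not a double period (which would end weakly at phrase 2).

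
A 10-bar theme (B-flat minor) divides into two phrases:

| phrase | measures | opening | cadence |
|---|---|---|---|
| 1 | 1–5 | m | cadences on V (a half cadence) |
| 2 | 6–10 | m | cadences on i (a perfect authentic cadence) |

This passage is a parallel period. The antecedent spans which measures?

The antecedent is the phrase ending with the weaker cadence (half cadence, phrase 1) and the consequent the one ending more conclusively (perfect authentic cadence, phrase 2); the antecedent is bars 1–5.

measures 1–5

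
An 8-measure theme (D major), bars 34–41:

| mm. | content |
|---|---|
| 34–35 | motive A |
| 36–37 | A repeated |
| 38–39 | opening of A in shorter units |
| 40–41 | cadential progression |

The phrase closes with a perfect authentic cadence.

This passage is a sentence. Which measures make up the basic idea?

measures 34–35

The presentation of a sentence is the basic idea (mm. 34–35) plus its repetition (mm. 36–37); the basic idea is therefore bars 34-35.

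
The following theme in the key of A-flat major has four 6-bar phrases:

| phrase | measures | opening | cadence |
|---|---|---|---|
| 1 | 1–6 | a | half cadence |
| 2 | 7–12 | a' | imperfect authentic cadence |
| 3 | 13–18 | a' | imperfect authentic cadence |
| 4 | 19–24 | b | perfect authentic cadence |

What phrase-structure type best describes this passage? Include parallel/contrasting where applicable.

parallel double period

Four phrases in two halves: the first half (mm. 1-12) ends with an imperfect authentic cadence, the second (bars 13-24) with a perfect authentic cadence — a large antecedent–consequent pair, i.e. a double period.
Phrase 3 begins with the same material as phrase 1, making it parallel.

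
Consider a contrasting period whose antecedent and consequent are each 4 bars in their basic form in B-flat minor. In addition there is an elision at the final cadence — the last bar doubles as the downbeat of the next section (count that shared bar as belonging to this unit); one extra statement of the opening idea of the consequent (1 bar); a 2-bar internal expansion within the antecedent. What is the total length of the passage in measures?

11 measures

Basic contrasting period: 4 + 4 = 8 bars.
8 (basic form) + 1 (extra statement) + 2 (internal expansion) = 11.
The elision shares a bar with the next section but does not change this unit's count.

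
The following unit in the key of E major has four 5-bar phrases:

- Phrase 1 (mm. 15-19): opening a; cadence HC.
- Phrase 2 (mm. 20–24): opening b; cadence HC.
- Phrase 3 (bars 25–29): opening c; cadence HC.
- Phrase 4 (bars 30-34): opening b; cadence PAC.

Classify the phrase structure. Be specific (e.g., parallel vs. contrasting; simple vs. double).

contrasting double period

Four phrases in two halves: the first half (mm. 15–24) ends with a half cadence, the second (bars 25–34) with a perfect authentic cadence — a large antecedent–consequent pair, i.e. a double period.
Phrase 3 begins with different material from phrase 1, making it contrasting.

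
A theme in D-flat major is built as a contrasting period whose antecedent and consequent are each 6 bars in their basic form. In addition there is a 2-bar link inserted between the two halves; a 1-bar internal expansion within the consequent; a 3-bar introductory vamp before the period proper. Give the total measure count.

18 measures

Basic contrasting period: 6 + 6 = 12 bars.
12 (basic form) + 2 (link) + 1 (internal expansion) + 3 (introduction) = 18.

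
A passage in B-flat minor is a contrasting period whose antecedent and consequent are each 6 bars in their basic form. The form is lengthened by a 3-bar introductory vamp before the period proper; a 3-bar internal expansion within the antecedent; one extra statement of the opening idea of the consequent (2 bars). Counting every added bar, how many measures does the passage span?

20 measures

Basic contrasting period: 6 + 6 = 12 bars.
12 (basic form) + 3 (introduction) + 3 (internal expansion) + 2 (extra statement) = 20.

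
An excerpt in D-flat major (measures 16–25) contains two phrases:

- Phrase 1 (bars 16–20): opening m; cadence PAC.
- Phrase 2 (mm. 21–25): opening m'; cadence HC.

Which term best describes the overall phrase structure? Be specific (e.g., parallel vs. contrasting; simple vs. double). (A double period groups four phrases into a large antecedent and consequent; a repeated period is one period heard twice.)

The second phrase closes with a half cadence, which is not stronger than the first phrase's perfect authentic cadence; without a weak→strong cadential pair there is no antecedent–consequent relationship, so this is a phrase group rather than a period.

phrase group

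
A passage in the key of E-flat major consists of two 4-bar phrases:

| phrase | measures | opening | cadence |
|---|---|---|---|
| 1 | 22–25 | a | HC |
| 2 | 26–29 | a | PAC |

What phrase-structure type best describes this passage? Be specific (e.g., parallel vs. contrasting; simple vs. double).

Phrase 1 ends with a half cadence (weaker) and phrase 2 with a perfect authentic cadence (stronger): antecedent + consequent = a period.
The two phrases open with the same material (a / a), so the period is parallel.

parallel period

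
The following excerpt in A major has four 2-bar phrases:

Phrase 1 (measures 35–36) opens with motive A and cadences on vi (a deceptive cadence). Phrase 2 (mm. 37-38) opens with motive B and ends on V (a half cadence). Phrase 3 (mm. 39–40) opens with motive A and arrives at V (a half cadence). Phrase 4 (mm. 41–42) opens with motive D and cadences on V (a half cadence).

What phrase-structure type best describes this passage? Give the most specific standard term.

phrase group

Phrase 4 ends with a half cadence, no stronger than phrase 2's half cadence, so the four phrases do not form a double period; nor do phrases 3–4 duplicate 1–2, so it is not a repeated period. With no phrase reaching a conclusive cadence, the passage is a phrase group.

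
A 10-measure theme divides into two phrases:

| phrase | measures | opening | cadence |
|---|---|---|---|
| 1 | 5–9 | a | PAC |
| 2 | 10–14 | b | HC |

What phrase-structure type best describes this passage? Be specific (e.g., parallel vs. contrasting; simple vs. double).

The second phrase closes with a half cadence, which is not stronger than the first phrase's perfect authentic cadence; without a weak→strong cadential pair there is no antecedent–consequent relationship, so this is a phrase group rather than a period.

phrase group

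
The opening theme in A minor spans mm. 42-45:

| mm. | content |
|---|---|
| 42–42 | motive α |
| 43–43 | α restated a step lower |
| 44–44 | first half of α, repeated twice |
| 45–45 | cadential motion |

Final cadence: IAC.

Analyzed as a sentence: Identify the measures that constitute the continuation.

After the presentation (mm. 42–43), the continuation covers the fragmentation through the cadence: mm. 44–45.

measures 44–45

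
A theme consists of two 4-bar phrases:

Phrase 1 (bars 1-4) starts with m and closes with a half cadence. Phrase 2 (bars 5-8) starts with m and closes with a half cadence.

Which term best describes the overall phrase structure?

repeated phrase

Both phrases have the same opening (m) and the same cadence (half cadence): the second is a restatement, not a consequent, so this is a repeated phrase rather than a period.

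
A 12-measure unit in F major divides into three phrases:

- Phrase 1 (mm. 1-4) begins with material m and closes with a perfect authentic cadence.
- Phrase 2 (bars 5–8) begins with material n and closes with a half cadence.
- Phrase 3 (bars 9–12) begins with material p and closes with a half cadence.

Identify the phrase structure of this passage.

phrase group

The final phrase closes with a half cadence, which is not stronger than the preceding half cadence; the 3 phrases lack an overall antecedent–consequent design and so form a phrase group.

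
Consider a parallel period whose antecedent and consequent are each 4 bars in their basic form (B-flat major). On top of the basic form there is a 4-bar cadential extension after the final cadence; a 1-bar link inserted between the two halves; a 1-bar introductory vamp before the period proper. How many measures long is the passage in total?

14 measures

Basic parallel period: 4 + 4 = 8 bars.
8 (basic form) + 4 (cadential extension) + 1 (link) + 1 (introduction) = 14.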